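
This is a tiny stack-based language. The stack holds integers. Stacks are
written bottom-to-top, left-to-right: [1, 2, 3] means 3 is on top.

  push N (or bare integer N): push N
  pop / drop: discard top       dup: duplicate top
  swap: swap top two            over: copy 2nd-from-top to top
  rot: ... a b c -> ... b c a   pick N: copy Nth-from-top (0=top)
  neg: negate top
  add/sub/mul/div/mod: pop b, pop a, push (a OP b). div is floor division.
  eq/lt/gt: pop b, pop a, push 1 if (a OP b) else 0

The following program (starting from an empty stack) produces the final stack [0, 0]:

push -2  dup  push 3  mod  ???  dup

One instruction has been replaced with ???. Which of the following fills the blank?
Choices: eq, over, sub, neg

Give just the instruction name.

Answer: eq

Derivation:
Stack before ???: [-2, 1]
Stack after ???:  [0]
Checking each choice:
  eq: MATCH
  over: produces [-2, 1, -2, -2]
  sub: produces [-3, -3]
  neg: produces [-2, -1, -1]


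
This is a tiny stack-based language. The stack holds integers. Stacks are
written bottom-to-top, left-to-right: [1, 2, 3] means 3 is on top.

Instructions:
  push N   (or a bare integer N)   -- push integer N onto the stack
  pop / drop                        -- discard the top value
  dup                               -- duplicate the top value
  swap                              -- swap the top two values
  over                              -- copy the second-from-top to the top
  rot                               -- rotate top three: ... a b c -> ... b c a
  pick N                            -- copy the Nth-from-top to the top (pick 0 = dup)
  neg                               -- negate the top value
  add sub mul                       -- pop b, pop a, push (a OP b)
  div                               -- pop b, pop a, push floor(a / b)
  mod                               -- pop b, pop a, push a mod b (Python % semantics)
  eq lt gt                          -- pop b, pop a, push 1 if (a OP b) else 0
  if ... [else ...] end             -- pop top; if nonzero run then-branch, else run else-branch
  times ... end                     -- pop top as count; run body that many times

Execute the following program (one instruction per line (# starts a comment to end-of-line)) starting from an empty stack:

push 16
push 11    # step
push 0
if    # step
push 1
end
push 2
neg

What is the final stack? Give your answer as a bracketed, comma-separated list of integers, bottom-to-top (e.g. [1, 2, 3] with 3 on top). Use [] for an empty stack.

Answer: [16, 11, -2]

Derivation:
After 'push 16': [16]
After 'push 11': [16, 11]
After 'push 0': [16, 11, 0]
After 'if': [16, 11]
After 'push 2': [16, 11, 2]
After 'neg': [16, 11, -2]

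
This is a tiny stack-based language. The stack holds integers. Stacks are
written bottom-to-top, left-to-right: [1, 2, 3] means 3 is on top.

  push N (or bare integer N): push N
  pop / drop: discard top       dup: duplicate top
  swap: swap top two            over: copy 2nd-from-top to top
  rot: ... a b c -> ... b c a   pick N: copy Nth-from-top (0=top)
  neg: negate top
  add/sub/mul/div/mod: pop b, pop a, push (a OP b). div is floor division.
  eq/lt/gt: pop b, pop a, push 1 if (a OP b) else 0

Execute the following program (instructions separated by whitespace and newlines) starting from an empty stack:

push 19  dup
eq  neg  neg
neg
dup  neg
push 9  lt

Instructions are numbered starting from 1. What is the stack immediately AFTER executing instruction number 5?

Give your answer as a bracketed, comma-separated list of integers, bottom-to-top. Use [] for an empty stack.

Step 1 ('push 19'): [19]
Step 2 ('dup'): [19, 19]
Step 3 ('eq'): [1]
Step 4 ('neg'): [-1]
Step 5 ('neg'): [1]

Answer: [1]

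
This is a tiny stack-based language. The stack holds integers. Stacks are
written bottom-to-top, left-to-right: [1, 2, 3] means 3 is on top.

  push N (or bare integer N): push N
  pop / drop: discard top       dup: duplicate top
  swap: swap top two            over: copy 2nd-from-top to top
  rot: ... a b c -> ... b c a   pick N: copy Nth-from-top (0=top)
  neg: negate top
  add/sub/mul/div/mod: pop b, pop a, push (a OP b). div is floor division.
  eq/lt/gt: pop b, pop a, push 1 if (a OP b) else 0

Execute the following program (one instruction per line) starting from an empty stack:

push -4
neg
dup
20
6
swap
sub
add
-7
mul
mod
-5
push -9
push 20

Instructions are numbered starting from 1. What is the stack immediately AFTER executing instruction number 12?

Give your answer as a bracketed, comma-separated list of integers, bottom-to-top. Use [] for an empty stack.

Step 1 ('push -4'): [-4]
Step 2 ('neg'): [4]
Step 3 ('dup'): [4, 4]
Step 4 ('20'): [4, 4, 20]
Step 5 ('6'): [4, 4, 20, 6]
Step 6 ('swap'): [4, 4, 6, 20]
Step 7 ('sub'): [4, 4, -14]
Step 8 ('add'): [4, -10]
Step 9 ('-7'): [4, -10, -7]
Step 10 ('mul'): [4, 70]
Step 11 ('mod'): [4]
Step 12 ('-5'): [4, -5]

Answer: [4, -5]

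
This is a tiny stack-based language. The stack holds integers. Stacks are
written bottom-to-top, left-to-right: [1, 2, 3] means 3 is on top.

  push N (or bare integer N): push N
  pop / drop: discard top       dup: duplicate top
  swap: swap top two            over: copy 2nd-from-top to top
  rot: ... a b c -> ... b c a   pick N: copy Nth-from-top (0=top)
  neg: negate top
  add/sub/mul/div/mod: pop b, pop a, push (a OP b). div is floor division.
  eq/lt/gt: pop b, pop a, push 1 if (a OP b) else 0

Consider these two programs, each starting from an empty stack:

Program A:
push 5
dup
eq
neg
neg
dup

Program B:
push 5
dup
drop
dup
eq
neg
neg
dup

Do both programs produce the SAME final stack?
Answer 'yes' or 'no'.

Program A trace:
  After 'push 5': [5]
  After 'dup': [5, 5]
  After 'eq': [1]
  After 'neg': [-1]
  After 'neg': [1]
  After 'dup': [1, 1]
Program A final stack: [1, 1]

Program B trace:
  After 'push 5': [5]
  After 'dup': [5, 5]
  After 'drop': [5]
  After 'dup': [5, 5]
  After 'eq': [1]
  After 'neg': [-1]
  After 'neg': [1]
  After 'dup': [1, 1]
Program B final stack: [1, 1]
Same: yes

Answer: yes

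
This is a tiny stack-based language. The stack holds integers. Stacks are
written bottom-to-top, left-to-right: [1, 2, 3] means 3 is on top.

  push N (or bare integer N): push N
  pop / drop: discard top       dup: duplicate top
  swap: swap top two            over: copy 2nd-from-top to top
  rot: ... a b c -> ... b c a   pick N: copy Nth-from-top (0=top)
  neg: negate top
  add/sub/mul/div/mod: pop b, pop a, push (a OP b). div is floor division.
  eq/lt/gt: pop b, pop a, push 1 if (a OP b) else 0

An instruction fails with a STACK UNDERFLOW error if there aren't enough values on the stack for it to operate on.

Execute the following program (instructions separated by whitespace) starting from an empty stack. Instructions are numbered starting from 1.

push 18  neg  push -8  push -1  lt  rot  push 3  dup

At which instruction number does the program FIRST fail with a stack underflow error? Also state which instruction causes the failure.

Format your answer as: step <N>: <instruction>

Step 1 ('push 18'): stack = [18], depth = 1
Step 2 ('neg'): stack = [-18], depth = 1
Step 3 ('push -8'): stack = [-18, -8], depth = 2
Step 4 ('push -1'): stack = [-18, -8, -1], depth = 3
Step 5 ('lt'): stack = [-18, 1], depth = 2
Step 6 ('rot'): needs 3 value(s) but depth is 2 — STACK UNDERFLOW

Answer: step 6: rot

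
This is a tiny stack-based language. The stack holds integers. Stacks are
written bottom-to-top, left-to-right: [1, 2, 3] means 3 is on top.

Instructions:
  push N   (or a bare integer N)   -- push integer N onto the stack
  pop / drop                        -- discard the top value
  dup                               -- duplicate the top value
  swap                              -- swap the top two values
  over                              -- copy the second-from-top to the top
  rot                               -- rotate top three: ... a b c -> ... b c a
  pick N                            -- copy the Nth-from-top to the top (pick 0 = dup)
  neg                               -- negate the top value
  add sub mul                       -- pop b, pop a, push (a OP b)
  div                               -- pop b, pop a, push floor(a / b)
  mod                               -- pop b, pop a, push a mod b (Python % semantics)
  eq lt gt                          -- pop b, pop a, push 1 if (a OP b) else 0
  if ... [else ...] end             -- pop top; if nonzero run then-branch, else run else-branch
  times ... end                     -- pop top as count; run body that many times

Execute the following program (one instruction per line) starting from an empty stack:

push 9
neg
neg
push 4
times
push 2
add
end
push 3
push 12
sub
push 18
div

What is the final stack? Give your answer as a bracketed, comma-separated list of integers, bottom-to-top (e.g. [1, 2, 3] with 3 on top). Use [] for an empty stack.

After 'push 9': [9]
After 'neg': [-9]
After 'neg': [9]
After 'push 4': [9, 4]
After 'times': [9]
After 'push 2': [9, 2]
After 'add': [11]
After 'push 2': [11, 2]
After 'add': [13]
After 'push 2': [13, 2]
After 'add': [15]
After 'push 2': [15, 2]
After 'add': [17]
After 'push 3': [17, 3]
After 'push 12': [17, 3, 12]
After 'sub': [17, -9]
After 'push 18': [17, -9, 18]
After 'div': [17, -1]

Answer: [17, -1]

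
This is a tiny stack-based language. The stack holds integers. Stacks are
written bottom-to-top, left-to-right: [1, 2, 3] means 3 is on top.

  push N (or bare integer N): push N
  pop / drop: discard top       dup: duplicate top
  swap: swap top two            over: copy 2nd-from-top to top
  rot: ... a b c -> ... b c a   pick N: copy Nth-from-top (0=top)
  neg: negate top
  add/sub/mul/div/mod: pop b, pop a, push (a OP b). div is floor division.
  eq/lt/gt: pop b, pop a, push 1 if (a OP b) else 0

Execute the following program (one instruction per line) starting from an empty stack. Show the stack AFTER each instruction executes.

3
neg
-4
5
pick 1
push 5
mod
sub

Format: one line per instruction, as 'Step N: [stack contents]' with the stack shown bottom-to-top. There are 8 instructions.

Step 1: [3]
Step 2: [-3]
Step 3: [-3, -4]
Step 4: [-3, -4, 5]
Step 5: [-3, -4, 5, -4]
Step 6: [-3, -4, 5, -4, 5]
Step 7: [-3, -4, 5, 1]
Step 8: [-3, -4, 4]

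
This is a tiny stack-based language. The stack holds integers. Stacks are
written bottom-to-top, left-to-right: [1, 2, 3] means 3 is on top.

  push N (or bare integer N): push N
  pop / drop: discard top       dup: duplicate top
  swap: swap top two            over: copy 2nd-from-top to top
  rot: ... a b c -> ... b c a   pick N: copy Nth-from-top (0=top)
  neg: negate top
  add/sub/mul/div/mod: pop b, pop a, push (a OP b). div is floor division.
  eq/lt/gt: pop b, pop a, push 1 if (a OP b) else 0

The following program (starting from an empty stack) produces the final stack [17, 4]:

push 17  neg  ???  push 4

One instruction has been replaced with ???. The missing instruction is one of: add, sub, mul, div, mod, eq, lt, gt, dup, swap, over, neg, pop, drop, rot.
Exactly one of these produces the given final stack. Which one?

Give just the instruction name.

Answer: neg

Derivation:
Stack before ???: [-17]
Stack after ???:  [17]
The instruction that transforms [-17] -> [17] is: neg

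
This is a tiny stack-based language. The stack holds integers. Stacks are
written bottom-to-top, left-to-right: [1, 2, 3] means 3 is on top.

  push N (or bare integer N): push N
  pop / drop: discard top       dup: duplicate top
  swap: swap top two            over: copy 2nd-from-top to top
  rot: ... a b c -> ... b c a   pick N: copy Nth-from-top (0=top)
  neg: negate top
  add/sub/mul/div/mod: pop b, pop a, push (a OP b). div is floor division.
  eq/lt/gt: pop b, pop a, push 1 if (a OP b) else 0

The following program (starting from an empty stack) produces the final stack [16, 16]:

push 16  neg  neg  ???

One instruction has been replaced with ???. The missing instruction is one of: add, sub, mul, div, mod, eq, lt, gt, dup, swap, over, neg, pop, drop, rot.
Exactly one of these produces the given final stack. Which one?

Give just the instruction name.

Answer: dup

Derivation:
Stack before ???: [16]
Stack after ???:  [16, 16]
The instruction that transforms [16] -> [16, 16] is: dup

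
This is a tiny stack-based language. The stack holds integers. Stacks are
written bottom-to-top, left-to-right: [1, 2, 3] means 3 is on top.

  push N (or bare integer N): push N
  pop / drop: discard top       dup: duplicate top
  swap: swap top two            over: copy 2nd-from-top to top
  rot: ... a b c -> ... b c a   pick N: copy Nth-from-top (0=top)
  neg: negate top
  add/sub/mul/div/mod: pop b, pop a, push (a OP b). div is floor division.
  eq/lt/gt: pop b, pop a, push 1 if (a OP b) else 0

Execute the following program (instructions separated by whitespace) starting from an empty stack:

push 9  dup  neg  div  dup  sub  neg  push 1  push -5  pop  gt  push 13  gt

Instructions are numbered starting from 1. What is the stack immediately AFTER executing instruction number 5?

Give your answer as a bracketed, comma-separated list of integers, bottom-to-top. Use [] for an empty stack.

Step 1 ('push 9'): [9]
Step 2 ('dup'): [9, 9]
Step 3 ('neg'): [9, -9]
Step 4 ('div'): [-1]
Step 5 ('dup'): [-1, -1]

Answer: [-1, -1]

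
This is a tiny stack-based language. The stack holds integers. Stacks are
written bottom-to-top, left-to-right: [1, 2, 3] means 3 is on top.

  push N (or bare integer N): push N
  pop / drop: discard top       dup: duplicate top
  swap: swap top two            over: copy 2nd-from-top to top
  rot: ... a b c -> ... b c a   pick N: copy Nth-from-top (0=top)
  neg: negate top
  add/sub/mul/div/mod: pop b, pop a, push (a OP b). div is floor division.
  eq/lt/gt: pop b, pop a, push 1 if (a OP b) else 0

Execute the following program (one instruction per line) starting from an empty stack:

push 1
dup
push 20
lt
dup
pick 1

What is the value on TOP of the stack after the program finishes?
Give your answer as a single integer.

After 'push 1': [1]
After 'dup': [1, 1]
After 'push 20': [1, 1, 20]
After 'lt': [1, 1]
After 'dup': [1, 1, 1]
After 'pick 1': [1, 1, 1, 1]

Answer: 1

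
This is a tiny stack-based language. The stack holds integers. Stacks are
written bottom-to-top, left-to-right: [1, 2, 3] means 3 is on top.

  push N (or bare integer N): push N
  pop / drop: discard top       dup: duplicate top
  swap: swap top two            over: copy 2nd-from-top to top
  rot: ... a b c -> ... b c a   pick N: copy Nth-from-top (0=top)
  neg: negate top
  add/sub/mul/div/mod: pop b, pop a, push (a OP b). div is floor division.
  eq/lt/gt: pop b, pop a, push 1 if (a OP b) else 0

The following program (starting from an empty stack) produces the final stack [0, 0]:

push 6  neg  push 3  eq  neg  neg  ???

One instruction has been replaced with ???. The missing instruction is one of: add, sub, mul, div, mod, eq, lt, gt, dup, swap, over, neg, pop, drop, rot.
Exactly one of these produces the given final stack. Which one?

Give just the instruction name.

Stack before ???: [0]
Stack after ???:  [0, 0]
The instruction that transforms [0] -> [0, 0] is: dup

Answer: dup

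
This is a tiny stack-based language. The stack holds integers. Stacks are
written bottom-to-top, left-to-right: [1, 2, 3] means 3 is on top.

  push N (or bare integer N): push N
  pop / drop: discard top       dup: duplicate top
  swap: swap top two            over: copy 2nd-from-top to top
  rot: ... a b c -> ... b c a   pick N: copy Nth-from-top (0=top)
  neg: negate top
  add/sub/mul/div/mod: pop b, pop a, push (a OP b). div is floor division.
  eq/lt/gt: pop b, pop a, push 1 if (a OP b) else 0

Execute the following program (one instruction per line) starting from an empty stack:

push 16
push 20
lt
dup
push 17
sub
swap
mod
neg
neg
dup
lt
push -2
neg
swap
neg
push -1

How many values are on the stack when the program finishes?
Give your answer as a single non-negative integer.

Answer: 3

Derivation:
After 'push 16': stack = [16] (depth 1)
After 'push 20': stack = [16, 20] (depth 2)
After 'lt': stack = [1] (depth 1)
After 'dup': stack = [1, 1] (depth 2)
After 'push 17': stack = [1, 1, 17] (depth 3)
After 'sub': stack = [1, -16] (depth 2)
After 'swap': stack = [-16, 1] (depth 2)
After 'mod': stack = [0] (depth 1)
After 'neg': stack = [0] (depth 1)
After 'neg': stack = [0] (depth 1)
After 'dup': stack = [0, 0] (depth 2)
After 'lt': stack = [0] (depth 1)
After 'push -2': stack = [0, -2] (depth 2)
After 'neg': stack = [0, 2] (depth 2)
After 'swap': stack = [2, 0] (depth 2)
After 'neg': stack = [2, 0] (depth 2)
After 'push -1': stack = [2, 0, -1] (depth 3)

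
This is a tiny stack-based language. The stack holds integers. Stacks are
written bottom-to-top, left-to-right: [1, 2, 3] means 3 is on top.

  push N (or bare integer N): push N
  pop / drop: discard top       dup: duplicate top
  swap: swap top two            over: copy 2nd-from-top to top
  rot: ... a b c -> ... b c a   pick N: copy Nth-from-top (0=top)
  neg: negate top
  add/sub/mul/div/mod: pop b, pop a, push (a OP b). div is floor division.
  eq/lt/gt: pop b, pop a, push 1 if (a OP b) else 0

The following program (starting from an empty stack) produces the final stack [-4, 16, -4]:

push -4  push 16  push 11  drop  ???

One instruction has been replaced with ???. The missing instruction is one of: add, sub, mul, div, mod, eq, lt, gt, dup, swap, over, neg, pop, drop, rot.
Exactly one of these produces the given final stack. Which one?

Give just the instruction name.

Answer: over

Derivation:
Stack before ???: [-4, 16]
Stack after ???:  [-4, 16, -4]
The instruction that transforms [-4, 16] -> [-4, 16, -4] is: over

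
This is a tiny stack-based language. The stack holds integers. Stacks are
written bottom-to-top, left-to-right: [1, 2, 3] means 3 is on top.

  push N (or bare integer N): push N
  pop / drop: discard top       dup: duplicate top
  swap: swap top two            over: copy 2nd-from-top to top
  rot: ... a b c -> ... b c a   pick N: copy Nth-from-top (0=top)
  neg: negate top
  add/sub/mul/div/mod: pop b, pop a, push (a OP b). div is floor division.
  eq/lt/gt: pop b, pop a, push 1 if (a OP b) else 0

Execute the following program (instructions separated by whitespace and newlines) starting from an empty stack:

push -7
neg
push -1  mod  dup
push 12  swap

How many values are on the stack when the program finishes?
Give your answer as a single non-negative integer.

After 'push -7': stack = [-7] (depth 1)
After 'neg': stack = [7] (depth 1)
After 'push -1': stack = [7, -1] (depth 2)
After 'mod': stack = [0] (depth 1)
After 'dup': stack = [0, 0] (depth 2)
After 'push 12': stack = [0, 0, 12] (depth 3)
After 'swap': stack = [0, 12, 0] (depth 3)

Answer: 3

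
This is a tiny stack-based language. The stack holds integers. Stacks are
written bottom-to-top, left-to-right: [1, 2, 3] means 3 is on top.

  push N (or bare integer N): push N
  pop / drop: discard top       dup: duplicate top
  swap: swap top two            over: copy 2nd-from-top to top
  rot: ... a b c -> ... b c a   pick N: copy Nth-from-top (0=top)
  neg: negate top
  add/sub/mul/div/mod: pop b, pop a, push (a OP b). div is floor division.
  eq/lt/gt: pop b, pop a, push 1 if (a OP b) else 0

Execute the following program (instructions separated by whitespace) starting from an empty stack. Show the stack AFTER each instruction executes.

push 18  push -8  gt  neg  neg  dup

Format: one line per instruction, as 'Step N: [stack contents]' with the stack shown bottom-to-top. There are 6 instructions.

Step 1: [18]
Step 2: [18, -8]
Step 3: [1]
Step 4: [-1]
Step 5: [1]
Step 6: [1, 1]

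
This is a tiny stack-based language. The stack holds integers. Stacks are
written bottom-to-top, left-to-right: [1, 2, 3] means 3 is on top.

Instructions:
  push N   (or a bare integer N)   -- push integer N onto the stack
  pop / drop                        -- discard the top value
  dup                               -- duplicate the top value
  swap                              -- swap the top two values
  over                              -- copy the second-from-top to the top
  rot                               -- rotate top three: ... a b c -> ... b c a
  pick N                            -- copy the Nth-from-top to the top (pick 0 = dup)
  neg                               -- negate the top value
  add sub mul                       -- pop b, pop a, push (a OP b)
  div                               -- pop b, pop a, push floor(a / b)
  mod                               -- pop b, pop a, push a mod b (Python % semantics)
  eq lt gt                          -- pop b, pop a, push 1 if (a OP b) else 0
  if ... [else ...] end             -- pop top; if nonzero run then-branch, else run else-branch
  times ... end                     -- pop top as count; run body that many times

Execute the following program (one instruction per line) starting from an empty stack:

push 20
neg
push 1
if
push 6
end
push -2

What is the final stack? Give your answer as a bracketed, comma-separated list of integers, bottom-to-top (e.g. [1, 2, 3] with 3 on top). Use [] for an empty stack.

After 'push 20': [20]
After 'neg': [-20]
After 'push 1': [-20, 1]
After 'if': [-20]
After 'push 6': [-20, 6]
After 'push -2': [-20, 6, -2]

Answer: [-20, 6, -2]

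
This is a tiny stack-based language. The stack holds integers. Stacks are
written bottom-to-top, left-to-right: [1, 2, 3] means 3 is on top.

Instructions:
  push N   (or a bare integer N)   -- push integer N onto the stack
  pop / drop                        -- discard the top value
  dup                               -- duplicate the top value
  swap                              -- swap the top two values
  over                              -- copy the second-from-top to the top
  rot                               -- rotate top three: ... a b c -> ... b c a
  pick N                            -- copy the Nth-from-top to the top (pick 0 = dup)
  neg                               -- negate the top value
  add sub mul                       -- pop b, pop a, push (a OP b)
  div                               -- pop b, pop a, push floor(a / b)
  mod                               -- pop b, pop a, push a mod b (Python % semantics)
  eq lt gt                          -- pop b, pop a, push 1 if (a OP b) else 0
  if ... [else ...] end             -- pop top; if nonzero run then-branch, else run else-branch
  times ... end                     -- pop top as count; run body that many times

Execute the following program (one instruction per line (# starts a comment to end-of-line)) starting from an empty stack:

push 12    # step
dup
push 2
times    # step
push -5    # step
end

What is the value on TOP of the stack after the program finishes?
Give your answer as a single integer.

Answer: -5

Derivation:
After 'push 12': [12]
After 'dup': [12, 12]
After 'push 2': [12, 12, 2]
After 'times': [12, 12]
After 'push -5': [12, 12, -5]
After 'push -5': [12, 12, -5, -5]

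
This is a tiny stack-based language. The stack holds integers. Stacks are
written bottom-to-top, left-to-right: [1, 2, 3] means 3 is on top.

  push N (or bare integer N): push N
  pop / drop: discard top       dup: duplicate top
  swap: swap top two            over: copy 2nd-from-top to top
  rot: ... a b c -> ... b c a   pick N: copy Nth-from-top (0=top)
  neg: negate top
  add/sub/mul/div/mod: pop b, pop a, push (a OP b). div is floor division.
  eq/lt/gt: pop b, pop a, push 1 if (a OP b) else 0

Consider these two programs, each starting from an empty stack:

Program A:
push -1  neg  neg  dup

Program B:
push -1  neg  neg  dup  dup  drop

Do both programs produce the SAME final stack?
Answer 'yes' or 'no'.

Answer: yes

Derivation:
Program A trace:
  After 'push -1': [-1]
  After 'neg': [1]
  After 'neg': [-1]
  After 'dup': [-1, -1]
Program A final stack: [-1, -1]

Program B trace:
  After 'push -1': [-1]
  After 'neg': [1]
  After 'neg': [-1]
  After 'dup': [-1, -1]
  After 'dup': [-1, -1, -1]
  After 'drop': [-1, -1]
Program B final stack: [-1, -1]
Same: yes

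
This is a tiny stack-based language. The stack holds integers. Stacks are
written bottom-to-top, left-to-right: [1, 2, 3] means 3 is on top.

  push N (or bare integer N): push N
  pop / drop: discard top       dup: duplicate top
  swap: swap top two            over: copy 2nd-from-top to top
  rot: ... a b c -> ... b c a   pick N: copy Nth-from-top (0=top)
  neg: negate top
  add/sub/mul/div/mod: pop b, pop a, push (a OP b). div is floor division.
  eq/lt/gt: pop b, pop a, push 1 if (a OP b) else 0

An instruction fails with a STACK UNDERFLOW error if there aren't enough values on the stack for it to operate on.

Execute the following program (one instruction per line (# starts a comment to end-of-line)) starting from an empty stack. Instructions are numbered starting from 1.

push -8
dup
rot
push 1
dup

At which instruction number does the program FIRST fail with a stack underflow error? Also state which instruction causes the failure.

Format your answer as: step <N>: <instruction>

Answer: step 3: rot

Derivation:
Step 1 ('push -8'): stack = [-8], depth = 1
Step 2 ('dup'): stack = [-8, -8], depth = 2
Step 3 ('rot'): needs 3 value(s) but depth is 2 — STACK UNDERFLOW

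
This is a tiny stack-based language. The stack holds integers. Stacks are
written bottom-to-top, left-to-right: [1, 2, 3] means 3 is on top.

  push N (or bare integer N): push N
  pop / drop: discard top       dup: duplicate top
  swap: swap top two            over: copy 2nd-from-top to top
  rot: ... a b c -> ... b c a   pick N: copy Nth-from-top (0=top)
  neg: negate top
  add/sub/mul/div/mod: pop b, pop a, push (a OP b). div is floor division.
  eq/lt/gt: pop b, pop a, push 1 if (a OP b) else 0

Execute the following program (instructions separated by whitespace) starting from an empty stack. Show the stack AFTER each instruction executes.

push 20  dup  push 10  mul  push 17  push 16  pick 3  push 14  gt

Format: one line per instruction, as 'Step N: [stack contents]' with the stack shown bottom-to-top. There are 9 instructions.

Step 1: [20]
Step 2: [20, 20]
Step 3: [20, 20, 10]
Step 4: [20, 200]
Step 5: [20, 200, 17]
Step 6: [20, 200, 17, 16]
Step 7: [20, 200, 17, 16, 20]
Step 8: [20, 200, 17, 16, 20, 14]
Step 9: [20, 200, 17, 16, 1]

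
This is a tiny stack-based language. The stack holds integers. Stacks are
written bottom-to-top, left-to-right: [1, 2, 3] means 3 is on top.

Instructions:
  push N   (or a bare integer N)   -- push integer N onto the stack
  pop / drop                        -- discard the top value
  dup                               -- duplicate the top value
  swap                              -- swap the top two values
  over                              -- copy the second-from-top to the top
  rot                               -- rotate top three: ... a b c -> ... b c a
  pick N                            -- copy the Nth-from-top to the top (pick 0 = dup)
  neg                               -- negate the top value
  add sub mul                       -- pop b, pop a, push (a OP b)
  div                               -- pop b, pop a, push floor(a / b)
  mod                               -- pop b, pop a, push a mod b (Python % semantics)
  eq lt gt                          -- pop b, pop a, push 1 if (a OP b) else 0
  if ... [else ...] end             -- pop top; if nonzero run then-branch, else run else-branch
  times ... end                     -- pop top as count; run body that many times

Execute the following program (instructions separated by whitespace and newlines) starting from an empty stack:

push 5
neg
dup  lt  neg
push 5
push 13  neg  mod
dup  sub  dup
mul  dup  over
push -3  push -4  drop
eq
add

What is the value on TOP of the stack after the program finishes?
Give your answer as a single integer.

After 'push 5': [5]
After 'neg': [-5]
After 'dup': [-5, -5]
After 'lt': [0]
After 'neg': [0]
After 'push 5': [0, 5]
After 'push 13': [0, 5, 13]
After 'neg': [0, 5, -13]
After 'mod': [0, -8]
After 'dup': [0, -8, -8]
After 'sub': [0, 0]
After 'dup': [0, 0, 0]
After 'mul': [0, 0]
After 'dup': [0, 0, 0]
After 'over': [0, 0, 0, 0]
After 'push -3': [0, 0, 0, 0, -3]
After 'push -4': [0, 0, 0, 0, -3, -4]
After 'drop': [0, 0, 0, 0, -3]
After 'eq': [0, 0, 0, 0]
After 'add': [0, 0, 0]

Answer: 0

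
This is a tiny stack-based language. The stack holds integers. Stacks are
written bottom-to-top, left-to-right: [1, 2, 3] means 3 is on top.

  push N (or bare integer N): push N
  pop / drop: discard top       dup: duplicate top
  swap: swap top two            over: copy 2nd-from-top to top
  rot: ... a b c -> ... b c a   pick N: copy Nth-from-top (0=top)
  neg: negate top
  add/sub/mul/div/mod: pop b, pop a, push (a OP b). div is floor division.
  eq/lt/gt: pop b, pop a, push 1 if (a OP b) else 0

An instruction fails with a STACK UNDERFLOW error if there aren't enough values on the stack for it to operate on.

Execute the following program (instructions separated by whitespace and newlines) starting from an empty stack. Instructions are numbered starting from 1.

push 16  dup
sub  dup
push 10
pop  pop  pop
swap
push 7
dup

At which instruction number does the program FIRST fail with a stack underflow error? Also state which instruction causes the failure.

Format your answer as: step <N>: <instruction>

Answer: step 9: swap

Derivation:
Step 1 ('push 16'): stack = [16], depth = 1
Step 2 ('dup'): stack = [16, 16], depth = 2
Step 3 ('sub'): stack = [0], depth = 1
Step 4 ('dup'): stack = [0, 0], depth = 2
Step 5 ('push 10'): stack = [0, 0, 10], depth = 3
Step 6 ('pop'): stack = [0, 0], depth = 2
Step 7 ('pop'): stack = [0], depth = 1
Step 8 ('pop'): stack = [], depth = 0
Step 9 ('swap'): needs 2 value(s) but depth is 0 — STACK UNDERFLOW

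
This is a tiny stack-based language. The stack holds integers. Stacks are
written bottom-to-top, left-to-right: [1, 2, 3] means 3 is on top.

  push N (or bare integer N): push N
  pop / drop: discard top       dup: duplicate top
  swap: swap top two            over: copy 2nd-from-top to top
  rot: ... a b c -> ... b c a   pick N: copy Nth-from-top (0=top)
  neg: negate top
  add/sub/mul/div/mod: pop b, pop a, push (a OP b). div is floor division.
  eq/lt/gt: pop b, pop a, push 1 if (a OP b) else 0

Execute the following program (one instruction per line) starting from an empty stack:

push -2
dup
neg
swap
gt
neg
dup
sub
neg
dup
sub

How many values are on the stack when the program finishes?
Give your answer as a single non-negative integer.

After 'push -2': stack = [-2] (depth 1)
After 'dup': stack = [-2, -2] (depth 2)
After 'neg': stack = [-2, 2] (depth 2)
After 'swap': stack = [2, -2] (depth 2)
After 'gt': stack = [1] (depth 1)
After 'neg': stack = [-1] (depth 1)
After 'dup': stack = [-1, -1] (depth 2)
After 'sub': stack = [0] (depth 1)
After 'neg': stack = [0] (depth 1)
After 'dup': stack = [0, 0] (depth 2)
After 'sub': stack = [0] (depth 1)

Answer: 1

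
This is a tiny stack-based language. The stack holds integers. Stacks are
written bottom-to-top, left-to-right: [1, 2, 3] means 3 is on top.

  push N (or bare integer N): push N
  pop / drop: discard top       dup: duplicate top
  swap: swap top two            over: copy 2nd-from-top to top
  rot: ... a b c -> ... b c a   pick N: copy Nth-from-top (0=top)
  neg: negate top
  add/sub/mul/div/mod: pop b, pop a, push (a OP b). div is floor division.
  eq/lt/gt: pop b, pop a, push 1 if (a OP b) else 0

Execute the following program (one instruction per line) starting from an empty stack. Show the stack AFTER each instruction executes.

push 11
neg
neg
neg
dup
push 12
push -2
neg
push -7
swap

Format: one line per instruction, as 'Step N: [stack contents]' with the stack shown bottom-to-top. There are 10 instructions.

Step 1: [11]
Step 2: [-11]
Step 3: [11]
Step 4: [-11]
Step 5: [-11, -11]
Step 6: [-11, -11, 12]
Step 7: [-11, -11, 12, -2]
Step 8: [-11, -11, 12, 2]
Step 9: [-11, -11, 12, 2, -7]
Step 10: [-11, -11, 12, -7, 2]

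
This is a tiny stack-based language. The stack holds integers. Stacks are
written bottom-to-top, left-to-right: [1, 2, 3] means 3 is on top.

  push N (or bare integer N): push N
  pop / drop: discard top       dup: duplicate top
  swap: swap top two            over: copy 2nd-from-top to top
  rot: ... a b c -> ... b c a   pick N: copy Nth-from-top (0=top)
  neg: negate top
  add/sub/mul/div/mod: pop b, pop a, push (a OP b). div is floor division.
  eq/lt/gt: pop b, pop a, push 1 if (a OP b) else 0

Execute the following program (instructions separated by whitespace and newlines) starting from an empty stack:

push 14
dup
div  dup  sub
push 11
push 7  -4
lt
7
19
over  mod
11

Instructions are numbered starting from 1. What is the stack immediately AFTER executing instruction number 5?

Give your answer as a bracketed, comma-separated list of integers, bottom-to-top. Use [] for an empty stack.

Step 1 ('push 14'): [14]
Step 2 ('dup'): [14, 14]
Step 3 ('div'): [1]
Step 4 ('dup'): [1, 1]
Step 5 ('sub'): [0]

Answer: [0]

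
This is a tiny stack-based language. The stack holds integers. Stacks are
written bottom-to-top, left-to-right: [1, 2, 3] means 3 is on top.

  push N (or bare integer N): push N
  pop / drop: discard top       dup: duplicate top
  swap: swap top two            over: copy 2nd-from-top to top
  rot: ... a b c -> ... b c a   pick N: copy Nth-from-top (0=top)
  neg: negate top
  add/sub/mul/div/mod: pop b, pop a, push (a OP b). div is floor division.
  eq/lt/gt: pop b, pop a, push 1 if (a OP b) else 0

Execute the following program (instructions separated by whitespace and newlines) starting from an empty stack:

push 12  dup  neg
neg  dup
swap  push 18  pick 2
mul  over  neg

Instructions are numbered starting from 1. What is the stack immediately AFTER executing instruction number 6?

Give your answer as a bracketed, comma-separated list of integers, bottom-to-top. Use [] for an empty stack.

Answer: [12, 12, 12]

Derivation:
Step 1 ('push 12'): [12]
Step 2 ('dup'): [12, 12]
Step 3 ('neg'): [12, -12]
Step 4 ('neg'): [12, 12]
Step 5 ('dup'): [12, 12, 12]
Step 6 ('swap'): [12, 12, 12]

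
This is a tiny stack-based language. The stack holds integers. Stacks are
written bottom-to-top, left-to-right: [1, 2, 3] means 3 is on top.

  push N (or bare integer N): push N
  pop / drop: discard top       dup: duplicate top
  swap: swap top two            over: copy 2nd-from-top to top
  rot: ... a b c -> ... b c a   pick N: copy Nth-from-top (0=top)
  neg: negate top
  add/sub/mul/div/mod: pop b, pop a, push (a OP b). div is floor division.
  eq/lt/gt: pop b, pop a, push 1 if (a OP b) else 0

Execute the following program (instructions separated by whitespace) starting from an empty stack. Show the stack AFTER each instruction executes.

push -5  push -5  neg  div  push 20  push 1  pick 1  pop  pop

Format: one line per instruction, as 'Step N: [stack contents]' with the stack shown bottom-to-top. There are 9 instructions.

Step 1: [-5]
Step 2: [-5, -5]
Step 3: [-5, 5]
Step 4: [-1]
Step 5: [-1, 20]
Step 6: [-1, 20, 1]
Step 7: [-1, 20, 1, 20]
Step 8: [-1, 20, 1]
Step 9: [-1, 20]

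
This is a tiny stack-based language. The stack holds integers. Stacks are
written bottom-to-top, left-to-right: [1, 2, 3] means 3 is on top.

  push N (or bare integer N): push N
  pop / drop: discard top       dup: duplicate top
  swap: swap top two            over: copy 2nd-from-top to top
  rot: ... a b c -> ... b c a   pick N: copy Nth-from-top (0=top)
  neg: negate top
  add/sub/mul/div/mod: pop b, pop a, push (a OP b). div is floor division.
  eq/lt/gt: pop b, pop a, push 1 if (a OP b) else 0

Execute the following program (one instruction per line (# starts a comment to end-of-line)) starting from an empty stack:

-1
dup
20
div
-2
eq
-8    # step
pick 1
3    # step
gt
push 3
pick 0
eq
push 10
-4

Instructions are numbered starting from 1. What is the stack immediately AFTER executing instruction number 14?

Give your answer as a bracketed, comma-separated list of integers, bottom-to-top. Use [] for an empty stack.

Answer: [-1, 0, -8, 0, 1, 10]

Derivation:
Step 1 ('-1'): [-1]
Step 2 ('dup'): [-1, -1]
Step 3 ('20'): [-1, -1, 20]
Step 4 ('div'): [-1, -1]
Step 5 ('-2'): [-1, -1, -2]
Step 6 ('eq'): [-1, 0]
Step 7 ('-8'): [-1, 0, -8]
Step 8 ('pick 1'): [-1, 0, -8, 0]
Step 9 ('3'): [-1, 0, -8, 0, 3]
Step 10 ('gt'): [-1, 0, -8, 0]
Step 11 ('push 3'): [-1, 0, -8, 0, 3]
Step 12 ('pick 0'): [-1, 0, -8, 0, 3, 3]
Step 13 ('eq'): [-1, 0, -8, 0, 1]
Step 14 ('push 10'): [-1, 0, -8, 0, 1, 10]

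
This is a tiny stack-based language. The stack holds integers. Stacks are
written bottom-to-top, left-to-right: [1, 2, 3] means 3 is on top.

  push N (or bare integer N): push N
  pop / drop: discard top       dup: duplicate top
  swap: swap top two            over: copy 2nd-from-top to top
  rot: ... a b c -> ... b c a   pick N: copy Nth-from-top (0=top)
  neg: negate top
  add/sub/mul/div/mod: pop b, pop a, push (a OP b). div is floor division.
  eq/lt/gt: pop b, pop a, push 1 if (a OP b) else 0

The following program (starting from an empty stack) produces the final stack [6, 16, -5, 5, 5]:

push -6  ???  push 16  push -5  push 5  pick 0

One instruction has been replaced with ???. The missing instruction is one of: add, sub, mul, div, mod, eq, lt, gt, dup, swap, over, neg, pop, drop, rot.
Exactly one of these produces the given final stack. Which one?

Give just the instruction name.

Stack before ???: [-6]
Stack after ???:  [6]
The instruction that transforms [-6] -> [6] is: neg

Answer: neg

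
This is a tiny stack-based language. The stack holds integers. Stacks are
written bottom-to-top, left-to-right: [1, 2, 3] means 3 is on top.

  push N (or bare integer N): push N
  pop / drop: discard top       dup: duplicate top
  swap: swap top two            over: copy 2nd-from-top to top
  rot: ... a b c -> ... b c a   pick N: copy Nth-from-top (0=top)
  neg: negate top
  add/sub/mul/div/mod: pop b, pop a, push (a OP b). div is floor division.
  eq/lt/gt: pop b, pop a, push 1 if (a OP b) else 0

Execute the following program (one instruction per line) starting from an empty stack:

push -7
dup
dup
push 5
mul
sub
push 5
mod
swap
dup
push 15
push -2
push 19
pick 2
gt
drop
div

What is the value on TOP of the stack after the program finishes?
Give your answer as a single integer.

After 'push -7': [-7]
After 'dup': [-7, -7]
After 'dup': [-7, -7, -7]
After 'push 5': [-7, -7, -7, 5]
After 'mul': [-7, -7, -35]
After 'sub': [-7, 28]
After 'push 5': [-7, 28, 5]
After 'mod': [-7, 3]
After 'swap': [3, -7]
After 'dup': [3, -7, -7]
After 'push 15': [3, -7, -7, 15]
After 'push -2': [3, -7, -7, 15, -2]
After 'push 19': [3, -7, -7, 15, -2, 19]
After 'pick 2': [3, -7, -7, 15, -2, 19, 15]
After 'gt': [3, -7, -7, 15, -2, 1]
After 'drop': [3, -7, -7, 15, -2]
After 'div': [3, -7, -7, -8]

Answer: -8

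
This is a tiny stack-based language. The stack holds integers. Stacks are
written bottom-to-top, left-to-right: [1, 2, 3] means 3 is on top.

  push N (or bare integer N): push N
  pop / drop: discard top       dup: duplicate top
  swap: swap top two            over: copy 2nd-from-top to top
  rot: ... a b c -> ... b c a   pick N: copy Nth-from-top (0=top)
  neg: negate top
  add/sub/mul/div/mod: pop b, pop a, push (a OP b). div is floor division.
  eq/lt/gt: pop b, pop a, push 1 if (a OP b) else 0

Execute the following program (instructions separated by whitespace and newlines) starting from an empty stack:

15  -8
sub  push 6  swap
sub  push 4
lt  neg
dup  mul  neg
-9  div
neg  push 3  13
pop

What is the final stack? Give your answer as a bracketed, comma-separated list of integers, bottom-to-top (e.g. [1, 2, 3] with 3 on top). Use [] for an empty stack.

After 'push 15': [15]
After 'push -8': [15, -8]
After 'sub': [23]
After 'push 6': [23, 6]
After 'swap': [6, 23]
After 'sub': [-17]
After 'push 4': [-17, 4]
After 'lt': [1]
After 'neg': [-1]
After 'dup': [-1, -1]
After 'mul': [1]
After 'neg': [-1]
After 'push -9': [-1, -9]
After 'div': [0]
After 'neg': [0]
After 'push 3': [0, 3]
After 'push 13': [0, 3, 13]
After 'pop': [0, 3]

Answer: [0, 3]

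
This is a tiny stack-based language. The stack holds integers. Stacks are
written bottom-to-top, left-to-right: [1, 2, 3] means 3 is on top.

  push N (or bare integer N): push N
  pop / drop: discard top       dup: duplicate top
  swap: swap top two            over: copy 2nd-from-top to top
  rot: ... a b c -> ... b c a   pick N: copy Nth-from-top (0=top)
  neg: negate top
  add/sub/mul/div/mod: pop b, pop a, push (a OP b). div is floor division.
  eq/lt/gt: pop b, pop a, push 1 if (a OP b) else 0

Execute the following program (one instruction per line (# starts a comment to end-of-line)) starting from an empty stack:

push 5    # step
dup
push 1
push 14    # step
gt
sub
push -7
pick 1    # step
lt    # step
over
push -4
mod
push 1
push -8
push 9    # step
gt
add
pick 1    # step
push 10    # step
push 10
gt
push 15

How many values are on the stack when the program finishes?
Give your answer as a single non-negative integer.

Answer: 8

Derivation:
After 'push 5': stack = [5] (depth 1)
After 'dup': stack = [5, 5] (depth 2)
After 'push 1': stack = [5, 5, 1] (depth 3)
After 'push 14': stack = [5, 5, 1, 14] (depth 4)
After 'gt': stack = [5, 5, 0] (depth 3)
After 'sub': stack = [5, 5] (depth 2)
After 'push -7': stack = [5, 5, -7] (depth 3)
After 'pick 1': stack = [5, 5, -7, 5] (depth 4)
After 'lt': stack = [5, 5, 1] (depth 3)
After 'over': stack = [5, 5, 1, 5] (depth 4)
  ...
After 'push 1': stack = [5, 5, 1, -3, 1] (depth 5)
After 'push -8': stack = [5, 5, 1, -3, 1, -8] (depth 6)
After 'push 9': stack = [5, 5, 1, -3, 1, -8, 9] (depth 7)
After 'gt': stack = [5, 5, 1, -3, 1, 0] (depth 6)
After 'add': stack = [5, 5, 1, -3, 1] (depth 5)
After 'pick 1': stack = [5, 5, 1, -3, 1, -3] (depth 6)
After 'push 10': stack = [5, 5, 1, -3, 1, -3, 10] (depth 7)
After 'push 10': stack = [5, 5, 1, -3, 1, -3, 10, 10] (depth 8)
After 'gt': stack = [5, 5, 1, -3, 1, -3, 0] (depth 7)
After 'push 15': stack = [5, 5, 1, -3, 1, -3, 0, 15] (depth 8)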